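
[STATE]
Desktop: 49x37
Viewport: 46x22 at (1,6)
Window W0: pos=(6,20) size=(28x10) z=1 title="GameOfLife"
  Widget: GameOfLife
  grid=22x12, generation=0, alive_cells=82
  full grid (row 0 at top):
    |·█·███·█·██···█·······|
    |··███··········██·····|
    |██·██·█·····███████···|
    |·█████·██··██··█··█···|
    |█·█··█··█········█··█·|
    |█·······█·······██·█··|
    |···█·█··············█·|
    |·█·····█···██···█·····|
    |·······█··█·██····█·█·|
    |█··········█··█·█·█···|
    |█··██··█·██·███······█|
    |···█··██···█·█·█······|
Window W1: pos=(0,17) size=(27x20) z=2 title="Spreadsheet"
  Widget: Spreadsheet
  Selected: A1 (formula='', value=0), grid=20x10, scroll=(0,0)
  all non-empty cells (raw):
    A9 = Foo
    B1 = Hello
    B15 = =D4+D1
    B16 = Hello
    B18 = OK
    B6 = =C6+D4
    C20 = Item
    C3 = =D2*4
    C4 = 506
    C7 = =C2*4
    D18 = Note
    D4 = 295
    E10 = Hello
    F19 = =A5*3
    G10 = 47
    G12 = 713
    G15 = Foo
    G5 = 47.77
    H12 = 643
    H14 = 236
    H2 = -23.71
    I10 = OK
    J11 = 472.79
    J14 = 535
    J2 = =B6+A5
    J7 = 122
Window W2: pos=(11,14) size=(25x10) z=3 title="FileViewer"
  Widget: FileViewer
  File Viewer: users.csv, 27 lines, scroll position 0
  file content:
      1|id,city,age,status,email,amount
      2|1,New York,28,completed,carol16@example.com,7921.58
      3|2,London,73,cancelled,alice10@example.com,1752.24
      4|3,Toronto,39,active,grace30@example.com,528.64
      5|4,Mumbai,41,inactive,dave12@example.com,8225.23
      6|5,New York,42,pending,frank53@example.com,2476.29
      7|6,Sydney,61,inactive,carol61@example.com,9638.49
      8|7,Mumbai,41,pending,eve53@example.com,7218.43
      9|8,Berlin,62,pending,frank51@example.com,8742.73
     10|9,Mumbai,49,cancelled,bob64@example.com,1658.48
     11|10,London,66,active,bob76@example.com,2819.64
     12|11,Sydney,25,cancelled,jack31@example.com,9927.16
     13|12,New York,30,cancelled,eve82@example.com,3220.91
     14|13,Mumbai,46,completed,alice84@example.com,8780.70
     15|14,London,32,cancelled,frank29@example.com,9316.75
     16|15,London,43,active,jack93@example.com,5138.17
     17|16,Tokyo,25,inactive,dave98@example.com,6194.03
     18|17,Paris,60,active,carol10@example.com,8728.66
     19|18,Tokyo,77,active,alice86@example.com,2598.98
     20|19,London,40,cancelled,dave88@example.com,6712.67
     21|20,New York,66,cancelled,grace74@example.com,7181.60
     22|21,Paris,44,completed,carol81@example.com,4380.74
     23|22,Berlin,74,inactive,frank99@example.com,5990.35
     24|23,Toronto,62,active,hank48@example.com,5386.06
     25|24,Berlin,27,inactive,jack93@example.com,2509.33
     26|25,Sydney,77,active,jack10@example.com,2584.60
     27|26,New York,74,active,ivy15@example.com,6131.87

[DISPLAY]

                                              
                                              
                                              
                                              
                                              
                                              
                                              
                                              
          ┏━━━━━━━━━━━━━━━━━━━━━━━┓           
          ┃ FileViewer            ┃           
          ┠───────────────────────┨           
━━━━━━━━━━┃id,city,age,status,ema▲┃           
 Spreadshe┃1,New York,28,complete█┃           
──────────┃2,London,73,cancelled,░┃           
A1:       ┃3,Toronto,39,active,gr░┃           
       A  ┃4,Mumbai,41,inactive,d░┃           
----------┃5,New York,42,pending,▼┃           
  1      [┗━━━━━━━━━━━━━━━━━━━━━━━┛           
  2        0       0     ┃··    ┃             
  3        0       0     ┃█·    ┃             
  4        0       0     ┃··    ┃             
  5        0       0     ┃█·    ┃             


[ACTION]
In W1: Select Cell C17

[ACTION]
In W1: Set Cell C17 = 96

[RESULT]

                                              
                                              
                                              
                                              
                                              
                                              
                                              
                                              
          ┏━━━━━━━━━━━━━━━━━━━━━━━┓           
          ┃ FileViewer            ┃           
          ┠───────────────────────┨           
━━━━━━━━━━┃id,city,age,status,ema▲┃           
 Spreadshe┃1,New York,28,complete█┃           
──────────┃2,London,73,cancelled,░┃           
C17: 96   ┃3,Toronto,39,active,gr░┃           
       A  ┃4,Mumbai,41,inactive,d░┃           
----------┃5,New York,42,pending,▼┃           
  1       ┗━━━━━━━━━━━━━━━━━━━━━━━┛           
  2        0       0     ┃··    ┃             
  3        0       0     ┃█·    ┃             
  4        0       0     ┃··    ┃             
  5        0       0     ┃█·    ┃             


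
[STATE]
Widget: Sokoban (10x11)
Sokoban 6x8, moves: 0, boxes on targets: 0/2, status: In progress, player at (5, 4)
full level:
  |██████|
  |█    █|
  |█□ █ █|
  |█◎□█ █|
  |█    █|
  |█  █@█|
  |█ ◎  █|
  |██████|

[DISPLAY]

██████    
█    █    
█□ █ █    
█◎□█ █    
█    █    
█  █@█    
█ ◎  █    
██████    
Moves: 0  
          
          


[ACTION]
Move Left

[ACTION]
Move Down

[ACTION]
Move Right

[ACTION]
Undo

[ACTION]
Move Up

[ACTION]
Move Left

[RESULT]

██████    
█    █    
█□ █ █    
█◎□█ █    
█  @ █    
█  █ █    
█ ◎  █    
██████    
Moves: 2  
          
          


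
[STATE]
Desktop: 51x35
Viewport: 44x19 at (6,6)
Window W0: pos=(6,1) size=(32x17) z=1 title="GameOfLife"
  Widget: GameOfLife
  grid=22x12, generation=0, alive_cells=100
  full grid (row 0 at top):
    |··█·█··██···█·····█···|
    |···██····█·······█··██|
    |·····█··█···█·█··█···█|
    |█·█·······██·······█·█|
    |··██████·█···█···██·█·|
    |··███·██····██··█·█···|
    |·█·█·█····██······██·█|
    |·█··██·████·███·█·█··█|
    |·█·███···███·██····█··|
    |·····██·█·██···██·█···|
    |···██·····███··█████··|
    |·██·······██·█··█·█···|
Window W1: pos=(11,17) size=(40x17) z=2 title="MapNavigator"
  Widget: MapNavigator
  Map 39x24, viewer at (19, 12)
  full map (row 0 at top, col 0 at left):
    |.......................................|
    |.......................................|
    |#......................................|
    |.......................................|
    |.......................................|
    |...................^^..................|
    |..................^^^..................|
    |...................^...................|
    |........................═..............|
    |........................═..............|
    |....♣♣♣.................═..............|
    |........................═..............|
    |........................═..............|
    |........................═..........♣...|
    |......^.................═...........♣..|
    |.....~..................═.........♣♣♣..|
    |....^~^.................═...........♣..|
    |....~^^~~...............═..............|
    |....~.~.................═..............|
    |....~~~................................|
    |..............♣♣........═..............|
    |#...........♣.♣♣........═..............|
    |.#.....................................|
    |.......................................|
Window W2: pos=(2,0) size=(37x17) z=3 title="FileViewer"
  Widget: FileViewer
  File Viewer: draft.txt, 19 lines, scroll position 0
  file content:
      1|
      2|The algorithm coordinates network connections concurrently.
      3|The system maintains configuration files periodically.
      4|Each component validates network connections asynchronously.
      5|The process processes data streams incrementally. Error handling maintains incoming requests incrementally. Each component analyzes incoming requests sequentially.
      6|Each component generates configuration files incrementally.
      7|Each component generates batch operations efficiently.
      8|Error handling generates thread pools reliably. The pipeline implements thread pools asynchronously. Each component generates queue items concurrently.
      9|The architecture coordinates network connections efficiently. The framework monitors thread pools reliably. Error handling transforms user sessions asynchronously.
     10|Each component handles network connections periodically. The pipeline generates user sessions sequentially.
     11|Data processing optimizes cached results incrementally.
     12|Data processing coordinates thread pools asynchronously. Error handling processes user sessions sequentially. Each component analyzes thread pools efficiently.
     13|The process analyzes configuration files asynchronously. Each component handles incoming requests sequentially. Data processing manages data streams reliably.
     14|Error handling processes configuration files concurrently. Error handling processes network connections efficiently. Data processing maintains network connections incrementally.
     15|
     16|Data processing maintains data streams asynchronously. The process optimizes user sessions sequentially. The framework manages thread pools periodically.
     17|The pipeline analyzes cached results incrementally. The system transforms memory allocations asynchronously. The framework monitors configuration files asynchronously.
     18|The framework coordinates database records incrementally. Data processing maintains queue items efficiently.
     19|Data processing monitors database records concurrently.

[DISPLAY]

h component validates network c░┃           
 process processes data streams░┃           
h component generates configura░┃           
h component generates batch ope░┃           
or handling generates thread po░┃           
 architecture coordinates netwo░┃           
h component handles network con░┃           
a processing optimizes cached r░┃           
a processing coordinates thread░┃           
 process analyzes configuration▼┃           
━━━━━━━━━━━━━━━━━━━━━━━━━━━━━━━━┛           
┗━━━━┏━━━━━━━━━━━━━━━━━━━━━━━━━━━━━━━━━━━━━━
     ┃ MapNavigator                         
     ┠──────────────────────────────────────
     ┃..................^^^.................
     ┃...................^..................
     ┃........................═.............
     ┃........................═.............
     ┃....♣♣♣.................═.............


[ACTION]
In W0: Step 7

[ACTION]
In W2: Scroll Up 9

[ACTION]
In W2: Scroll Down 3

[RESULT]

h component generates batch ope░┃           
or handling generates thread po░┃           
 architecture coordinates netwo░┃           
h component handles network con█┃           
a processing optimizes cached r░┃           
a processing coordinates thread░┃           
 process analyzes configuration░┃           
or handling processes configura░┃           
                               ░┃           
a processing maintains data str▼┃           
━━━━━━━━━━━━━━━━━━━━━━━━━━━━━━━━┛           
┗━━━━┏━━━━━━━━━━━━━━━━━━━━━━━━━━━━━━━━━━━━━━
     ┃ MapNavigator                         
     ┠──────────────────────────────────────
     ┃..................^^^.................
     ┃...................^..................
     ┃........................═.............
     ┃........................═.............
     ┃....♣♣♣.................═.............


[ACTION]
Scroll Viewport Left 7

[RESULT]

  ┃Each component generates batch ope░┃     
  ┃Error handling generates thread po░┃     
  ┃The architecture coordinates netwo░┃     
  ┃Each component handles network con█┃     
  ┃Data processing optimizes cached r░┃     
  ┃Data processing coordinates thread░┃     
  ┃The process analyzes configuration░┃     
  ┃Error handling processes configura░┃     
  ┃                                  ░┃     
  ┃Data processing maintains data str▼┃     
  ┗━━━━━━━━━━━━━━━━━━━━━━━━━━━━━━━━━━━┛     
      ┗━━━━┏━━━━━━━━━━━━━━━━━━━━━━━━━━━━━━━━
           ┃ MapNavigator                   
           ┠────────────────────────────────
           ┃..................^^^...........
           ┃...................^............
           ┃........................═.......
           ┃........................═.......
           ┃....♣♣♣.................═.......


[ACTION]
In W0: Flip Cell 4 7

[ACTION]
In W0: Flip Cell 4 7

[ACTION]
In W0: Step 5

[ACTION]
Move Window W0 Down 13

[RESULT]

  ┃Each component generates batch ope░┃     
  ┃Error handling generates thread po░┃     
  ┃The architecture coordinates netwo░┃     
  ┃Each component handles network con█┃     
  ┃Data processing optimizes cached r░┃     
  ┃Data processing coordinates thread░┃     
  ┃The process analyzes configuration░┃     
  ┃Error handling processes configura░┃     
  ┃                                  ░┃     
  ┃Data processing maintains data str▼┃     
  ┗━━━━━━━━━━━━━━━━━━━━━━━━━━━━━━━━━━━┛     
      ┃Gen:┏━━━━━━━━━━━━━━━━━━━━━━━━━━━━━━━━
      ┃····┃ MapNavigator                   
      ┃····┠────────────────────────────────
      ┃····┃..................^^^...........
      ┃····┃...................^............
      ┃····┃........................═.......
      ┃··██┃........................═.......
      ┃·█··┃....♣♣♣.................═.......


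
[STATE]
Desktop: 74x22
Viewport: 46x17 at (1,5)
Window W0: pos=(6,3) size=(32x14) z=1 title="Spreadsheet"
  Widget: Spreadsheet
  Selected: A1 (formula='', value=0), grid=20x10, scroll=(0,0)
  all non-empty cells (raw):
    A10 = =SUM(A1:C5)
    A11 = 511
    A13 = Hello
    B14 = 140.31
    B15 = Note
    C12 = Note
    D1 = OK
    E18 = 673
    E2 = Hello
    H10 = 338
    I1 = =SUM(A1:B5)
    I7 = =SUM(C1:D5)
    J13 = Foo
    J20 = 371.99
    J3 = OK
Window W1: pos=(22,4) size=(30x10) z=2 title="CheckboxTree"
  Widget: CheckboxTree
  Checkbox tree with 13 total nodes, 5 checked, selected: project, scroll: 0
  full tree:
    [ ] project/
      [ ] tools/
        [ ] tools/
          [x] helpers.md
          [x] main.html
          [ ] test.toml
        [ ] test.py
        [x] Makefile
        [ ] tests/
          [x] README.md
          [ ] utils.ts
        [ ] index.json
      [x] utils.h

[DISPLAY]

     ┠───────────────┃ CheckboxTree           
     ┃A1:            ┠────────────────────────
     ┃       A       ┃>[-] project/           
     ┃---------------┃   [-] tools/           
     ┃  1      [0]   ┃     [-] tools/         
     ┃  2        0   ┃       [x] helpers.md   
     ┃  3        0   ┃       [x] main.html    
     ┃  4        0   ┃       [ ] test.toml    
     ┃  5        0   ┗━━━━━━━━━━━━━━━━━━━━━━━━
     ┃  6        0       0       0  ┃         
     ┃  7        0       0       0  ┃         
     ┗━━━━━━━━━━━━━━━━━━━━━━━━━━━━━━┛         
                                              
                                              
                                              
                                              
                                              


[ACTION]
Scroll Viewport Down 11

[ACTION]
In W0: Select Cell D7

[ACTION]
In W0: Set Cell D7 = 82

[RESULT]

     ┠───────────────┃ CheckboxTree           
     ┃D7: 82         ┠────────────────────────
     ┃       A       ┃>[-] project/           
     ┃---------------┃   [-] tools/           
     ┃  1        0   ┃     [-] tools/         
     ┃  2        0   ┃       [x] helpers.md   
     ┃  3        0   ┃       [x] main.html    
     ┃  4        0   ┃       [ ] test.toml    
     ┃  5        0   ┗━━━━━━━━━━━━━━━━━━━━━━━━
     ┃  6        0       0       0  ┃         
     ┃  7        0       0       0  ┃         
     ┗━━━━━━━━━━━━━━━━━━━━━━━━━━━━━━┛         
                                              
                                              
                                              
                                              
                                              


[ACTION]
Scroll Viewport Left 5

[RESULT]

      ┠───────────────┃ CheckboxTree          
      ┃D7: 82         ┠───────────────────────
      ┃       A       ┃>[-] project/          
      ┃---------------┃   [-] tools/          
      ┃  1        0   ┃     [-] tools/        
      ┃  2        0   ┃       [x] helpers.md  
      ┃  3        0   ┃       [x] main.html   
      ┃  4        0   ┃       [ ] test.toml   
      ┃  5        0   ┗━━━━━━━━━━━━━━━━━━━━━━━
      ┃  6        0       0       0  ┃        
      ┃  7        0       0       0  ┃        
      ┗━━━━━━━━━━━━━━━━━━━━━━━━━━━━━━┛        
                                              
                                              
                                              
                                              
                                              


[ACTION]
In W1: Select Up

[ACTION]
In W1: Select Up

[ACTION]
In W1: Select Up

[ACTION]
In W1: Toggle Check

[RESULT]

      ┠───────────────┃ CheckboxTree          
      ┃D7: 82         ┠───────────────────────
      ┃       A       ┃>[x] project/          
      ┃---------------┃   [x] tools/          
      ┃  1        0   ┃     [x] tools/        
      ┃  2        0   ┃       [x] helpers.md  
      ┃  3        0   ┃       [x] main.html   
      ┃  4        0   ┃       [x] test.toml   
      ┃  5        0   ┗━━━━━━━━━━━━━━━━━━━━━━━
      ┃  6        0       0       0  ┃        
      ┃  7        0       0       0  ┃        
      ┗━━━━━━━━━━━━━━━━━━━━━━━━━━━━━━┛        
                                              
                                              
                                              
                                              
                                              


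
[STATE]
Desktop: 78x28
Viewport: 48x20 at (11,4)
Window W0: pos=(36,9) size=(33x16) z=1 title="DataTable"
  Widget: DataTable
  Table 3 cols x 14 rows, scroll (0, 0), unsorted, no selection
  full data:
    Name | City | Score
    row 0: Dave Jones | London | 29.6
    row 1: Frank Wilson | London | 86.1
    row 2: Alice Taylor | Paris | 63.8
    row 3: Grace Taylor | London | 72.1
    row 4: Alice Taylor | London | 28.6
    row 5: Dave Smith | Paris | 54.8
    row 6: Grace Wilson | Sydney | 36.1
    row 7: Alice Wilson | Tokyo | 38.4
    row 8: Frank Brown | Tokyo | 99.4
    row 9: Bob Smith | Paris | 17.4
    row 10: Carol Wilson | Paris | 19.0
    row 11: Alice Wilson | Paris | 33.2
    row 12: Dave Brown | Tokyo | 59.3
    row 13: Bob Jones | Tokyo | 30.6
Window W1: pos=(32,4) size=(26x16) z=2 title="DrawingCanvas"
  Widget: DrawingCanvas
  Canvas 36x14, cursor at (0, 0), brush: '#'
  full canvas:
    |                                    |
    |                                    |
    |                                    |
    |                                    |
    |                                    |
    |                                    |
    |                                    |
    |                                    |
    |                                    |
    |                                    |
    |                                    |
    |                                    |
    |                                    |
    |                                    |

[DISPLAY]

                     ┏━━━━━━━━━━━━━━━━━━━━━━━━┓ 
                     ┃ DrawingCanvas          ┃ 
                     ┠────────────────────────┨ 
                     ┃+                       ┃ 
                     ┃                        ┃ 
                     ┃                        ┃━
                     ┃                        ┃ 
                     ┃                        ┃─
                     ┃                        ┃c
                     ┃                        ┃─
                     ┃                        ┃9
                     ┃                        ┃6
                     ┃                        ┃3
                     ┃                        ┃2
                     ┃                        ┃8
                     ┗━━━━━━━━━━━━━━━━━━━━━━━━┛4
                         ┃Grace Wilson│Sydney│36
                         ┃Alice Wilson│Tokyo │38
                         ┃Frank Brown │Tokyo │99
                         ┃Bob Smith   │Paris │17


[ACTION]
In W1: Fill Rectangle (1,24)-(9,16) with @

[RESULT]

                     ┏━━━━━━━━━━━━━━━━━━━━━━━━┓ 
                     ┃ DrawingCanvas          ┃ 
                     ┠────────────────────────┨ 
                     ┃+                       ┃ 
                     ┃                @@@@@@@@┃ 
                     ┃                @@@@@@@@┃━
                     ┃                @@@@@@@@┃ 
                     ┃                @@@@@@@@┃─
                     ┃                @@@@@@@@┃c
                     ┃                @@@@@@@@┃─
                     ┃                @@@@@@@@┃9
                     ┃                @@@@@@@@┃6
                     ┃                @@@@@@@@┃3
                     ┃                        ┃2
                     ┃                        ┃8
                     ┗━━━━━━━━━━━━━━━━━━━━━━━━┛4
                         ┃Grace Wilson│Sydney│36
                         ┃Alice Wilson│Tokyo │38
                         ┃Frank Brown │Tokyo │99
                         ┃Bob Smith   │Paris │17


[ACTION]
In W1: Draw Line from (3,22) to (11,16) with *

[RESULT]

                     ┏━━━━━━━━━━━━━━━━━━━━━━━━┓ 
                     ┃ DrawingCanvas          ┃ 
                     ┠────────────────────────┨ 
                     ┃+                       ┃ 
                     ┃                @@@@@@@@┃ 
                     ┃                @@@@@@@@┃━
                     ┃                @@@@@@*@┃ 
                     ┃                @@@@@*@@┃─
                     ┃                @@@@@*@@┃c
                     ┃                @@@@*@@@┃─
                     ┃                @@@*@@@@┃9
                     ┃                @@*@@@@@┃6
                     ┃                @@*@@@@@┃3
                     ┃                 *      ┃2
                     ┃                *       ┃8
                     ┗━━━━━━━━━━━━━━━━━━━━━━━━┛4
                         ┃Grace Wilson│Sydney│36
                         ┃Alice Wilson│Tokyo │38
                         ┃Frank Brown │Tokyo │99
                         ┃Bob Smith   │Paris │17


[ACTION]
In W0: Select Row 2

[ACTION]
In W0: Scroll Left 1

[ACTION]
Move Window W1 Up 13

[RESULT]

                     ┃                @@@@@@@@┃ 
                     ┃                @@@@@@@@┃ 
                     ┃                @@@@@@*@┃ 
                     ┃                @@@@@*@@┃ 
                     ┃                @@@@@*@@┃ 
                     ┃                @@@@*@@@┃━
                     ┃                @@@*@@@@┃ 
                     ┃                @@*@@@@@┃─
                     ┃                @@*@@@@@┃c
                     ┃                 *      ┃─
                     ┃                *       ┃9
                     ┗━━━━━━━━━━━━━━━━━━━━━━━━┛6
                         ┃>lice Taylor│Paris │63
                         ┃Grace Taylor│London│72
                         ┃Alice Taylor│London│28
                         ┃Dave Smith  │Paris │54
                         ┃Grace Wilson│Sydney│36
                         ┃Alice Wilson│Tokyo │38
                         ┃Frank Brown │Tokyo │99
                         ┃Bob Smith   │Paris │17


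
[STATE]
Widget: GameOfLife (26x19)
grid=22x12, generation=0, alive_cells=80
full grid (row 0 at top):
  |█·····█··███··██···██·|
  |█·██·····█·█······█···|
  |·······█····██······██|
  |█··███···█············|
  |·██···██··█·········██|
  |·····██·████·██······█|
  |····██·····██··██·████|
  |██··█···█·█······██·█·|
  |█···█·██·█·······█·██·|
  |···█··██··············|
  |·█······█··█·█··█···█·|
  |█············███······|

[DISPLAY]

Gen: 0                    
█·····█··███··██···██·    
█·██·····█·█······█···    
·······█····██······██    
█··███···█············    
·██···██··█·········██    
·····██·████·██······█    
····██·····██··██·████    
██··█···█·█······██·█·    
█···█·██·█·······█·██·    
···█··██··············    
·█······█··█·█··█···█·    
█············███······    
                          
                          
                          
                          
                          
                          


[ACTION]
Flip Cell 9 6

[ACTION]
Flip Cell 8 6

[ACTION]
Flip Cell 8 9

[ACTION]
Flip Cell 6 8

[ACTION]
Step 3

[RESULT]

Gen: 3                    
········██··█·········    
██······█····█········    
█····█·······█········    
██··█···██·█·█········    
·█·█·····█············    
···██··█·······█······    
·█·██·······█·█···█··█    
█████·······█████···█·    
███··██·█····████····█    
·······█··········█·█·    
···················█··    
······················    
                          
                          
                          
                          
                          
                          


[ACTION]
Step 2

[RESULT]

Gen: 5                    
········██············    
·······█··█·███·······    
··█····█···█··█·······    
█·██·······█·█········    
█··█····█·██··········    
··█···················    
················██····    
██··█······███·█··██·█    
·····█·█·····█···█····    
·······█·······██····█    
···················██·    
······················    
                          
                          
                          
                          
                          
                          


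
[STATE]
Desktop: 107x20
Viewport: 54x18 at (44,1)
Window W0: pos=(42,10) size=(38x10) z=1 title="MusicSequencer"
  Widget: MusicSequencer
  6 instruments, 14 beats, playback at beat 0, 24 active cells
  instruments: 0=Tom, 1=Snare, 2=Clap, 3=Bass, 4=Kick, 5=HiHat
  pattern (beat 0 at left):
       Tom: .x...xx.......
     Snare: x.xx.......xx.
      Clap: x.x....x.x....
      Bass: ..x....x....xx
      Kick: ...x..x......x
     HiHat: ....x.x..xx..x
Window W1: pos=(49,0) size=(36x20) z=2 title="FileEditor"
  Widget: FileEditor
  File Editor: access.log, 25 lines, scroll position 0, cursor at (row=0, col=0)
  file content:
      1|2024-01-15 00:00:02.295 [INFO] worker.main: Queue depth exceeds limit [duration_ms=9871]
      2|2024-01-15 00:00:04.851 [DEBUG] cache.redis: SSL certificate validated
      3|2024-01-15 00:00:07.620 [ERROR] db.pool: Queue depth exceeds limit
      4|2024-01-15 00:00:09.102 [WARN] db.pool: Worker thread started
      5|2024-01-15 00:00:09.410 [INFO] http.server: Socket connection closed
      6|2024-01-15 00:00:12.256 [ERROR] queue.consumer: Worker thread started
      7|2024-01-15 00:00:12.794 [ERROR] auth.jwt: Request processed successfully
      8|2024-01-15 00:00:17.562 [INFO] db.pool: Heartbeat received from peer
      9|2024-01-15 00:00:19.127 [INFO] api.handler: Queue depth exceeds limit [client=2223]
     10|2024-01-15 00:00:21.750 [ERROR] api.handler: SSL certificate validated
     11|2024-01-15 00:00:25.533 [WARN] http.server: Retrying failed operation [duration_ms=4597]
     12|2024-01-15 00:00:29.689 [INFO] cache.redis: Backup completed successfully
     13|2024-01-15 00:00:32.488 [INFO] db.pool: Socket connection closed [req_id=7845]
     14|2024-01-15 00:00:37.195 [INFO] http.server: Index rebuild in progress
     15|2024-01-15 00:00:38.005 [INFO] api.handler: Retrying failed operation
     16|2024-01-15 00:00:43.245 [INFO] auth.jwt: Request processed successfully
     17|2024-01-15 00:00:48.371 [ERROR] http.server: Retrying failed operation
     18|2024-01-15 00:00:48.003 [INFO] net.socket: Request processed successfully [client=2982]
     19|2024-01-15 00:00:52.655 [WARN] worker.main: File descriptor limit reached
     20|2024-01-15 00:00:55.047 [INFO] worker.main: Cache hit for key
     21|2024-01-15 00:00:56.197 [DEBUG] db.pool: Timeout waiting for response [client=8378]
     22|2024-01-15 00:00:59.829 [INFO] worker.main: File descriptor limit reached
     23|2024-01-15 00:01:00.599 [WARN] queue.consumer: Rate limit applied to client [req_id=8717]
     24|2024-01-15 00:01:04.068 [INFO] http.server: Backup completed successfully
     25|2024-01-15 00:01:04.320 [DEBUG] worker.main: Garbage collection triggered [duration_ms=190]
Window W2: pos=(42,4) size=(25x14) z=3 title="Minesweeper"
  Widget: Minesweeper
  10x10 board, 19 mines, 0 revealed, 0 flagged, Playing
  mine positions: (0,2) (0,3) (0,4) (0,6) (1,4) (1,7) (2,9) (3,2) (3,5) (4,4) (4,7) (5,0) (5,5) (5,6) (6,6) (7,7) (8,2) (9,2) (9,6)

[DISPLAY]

     ┃ FileEditor                       ┃             
     ┠──────────────────────────────────┨             
     ┃█024-01-15 00:00:02.295 [INFO] wo▲┃             
━━━━━━━━━━━━━━━━━━━━━━┓04.851 [DEBUG] c█┃             
Minesweeper           ┃07.620 [ERROR] d░┃             
──────────────────────┨09.102 [WARN] db░┃             
■■■■■■■■■             ┃09.410 [INFO] ht░┃             
■■■■■■■■■             ┃12.256 [ERROR] q░┃             
■■■■■■■■■             ┃12.794 [ERROR] a░┃             
■■■■■■■■■             ┃17.562 [INFO] db░┃             
■■■■■■■■■             ┃19.127 [INFO] ap░┃             
■■■■■■■■■             ┃21.750 [ERROR] a░┃             
■■■■■■■■■             ┃25.533 [WARN] ht░┃             
■■■■■■■■■             ┃29.689 [INFO] ca░┃             
■■■■■■■■■             ┃32.488 [INFO] db░┃             
■■■■■■■■■             ┃37.195 [INFO] ht░┃             
━━━━━━━━━━━━━━━━━━━━━━┛38.005 [INFO] ap░┃             
 Kick┃2024-01-15 00:00:43.245 [INFO] au▼┃             


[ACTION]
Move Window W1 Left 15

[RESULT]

or                       ┃                            
─────────────────────────┨                            
5 00:00:02.295 [INFO] wo▲┃                            
━━━━━━━━━━━━━━━━━━━━━━┓c█┃                            
Minesweeper           ┃d░┃                            
──────────────────────┨b░┃                            
■■■■■■■■■             ┃t░┃                            
■■■■■■■■■             ┃q░┃                            
■■■■■■■■■             ┃a░┃                            
■■■■■■■■■             ┃b░┃━━━━━━━━━┓                  
■■■■■■■■■             ┃p░┃         ┃                  
■■■■■■■■■             ┃a░┃─────────┨                  
■■■■■■■■■             ┃t░┃         ┃                  
■■■■■■■■■             ┃a░┃         ┃                  
■■■■■■■■■             ┃b░┃         ┃                  
■■■■■■■■■             ┃t░┃         ┃                  
━━━━━━━━━━━━━━━━━━━━━━┛p░┃         ┃                  
5 00:00:43.245 [INFO] au▼┃         ┃                  


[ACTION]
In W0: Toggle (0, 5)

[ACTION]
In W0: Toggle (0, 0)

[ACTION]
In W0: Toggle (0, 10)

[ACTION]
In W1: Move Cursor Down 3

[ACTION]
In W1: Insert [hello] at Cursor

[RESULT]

or                       ┃                            
─────────────────────────┨                            
5 00:00:02.295 [INFO] wo▲┃                            
━━━━━━━━━━━━━━━━━━━━━━┓c█┃                            
Minesweeper           ┃d░┃                            
──────────────────────┨R░┃                            
■■■■■■■■■             ┃t░┃                            
■■■■■■■■■             ┃q░┃                            
■■■■■■■■■             ┃a░┃                            
■■■■■■■■■             ┃b░┃━━━━━━━━━┓                  
■■■■■■■■■             ┃p░┃         ┃                  
■■■■■■■■■             ┃a░┃─────────┨                  
■■■■■■■■■             ┃t░┃         ┃                  
■■■■■■■■■             ┃a░┃         ┃                  
■■■■■■■■■             ┃b░┃         ┃                  
■■■■■■■■■             ┃t░┃         ┃                  
━━━━━━━━━━━━━━━━━━━━━━┛p░┃         ┃                  
5 00:00:43.245 [INFO] au▼┃         ┃                  


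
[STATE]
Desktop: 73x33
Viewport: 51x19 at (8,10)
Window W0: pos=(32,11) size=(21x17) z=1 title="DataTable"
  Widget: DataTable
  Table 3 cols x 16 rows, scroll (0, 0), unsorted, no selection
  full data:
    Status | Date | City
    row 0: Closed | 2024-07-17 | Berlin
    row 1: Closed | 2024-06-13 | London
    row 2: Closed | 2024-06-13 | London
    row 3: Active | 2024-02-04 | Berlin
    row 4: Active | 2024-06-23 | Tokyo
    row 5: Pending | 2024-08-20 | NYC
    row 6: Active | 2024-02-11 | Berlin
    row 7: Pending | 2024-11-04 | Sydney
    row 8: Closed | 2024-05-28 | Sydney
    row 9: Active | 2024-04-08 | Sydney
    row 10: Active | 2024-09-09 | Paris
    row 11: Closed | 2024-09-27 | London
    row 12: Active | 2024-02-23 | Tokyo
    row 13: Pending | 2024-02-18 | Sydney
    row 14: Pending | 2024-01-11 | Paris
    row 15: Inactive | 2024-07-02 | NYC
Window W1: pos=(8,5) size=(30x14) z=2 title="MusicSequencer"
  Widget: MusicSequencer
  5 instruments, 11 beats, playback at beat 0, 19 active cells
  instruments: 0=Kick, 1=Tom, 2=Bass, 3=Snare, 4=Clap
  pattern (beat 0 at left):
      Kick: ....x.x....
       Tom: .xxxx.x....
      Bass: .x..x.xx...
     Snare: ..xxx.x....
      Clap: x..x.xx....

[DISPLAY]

┃   Tom·████·█····           ┃                     
┃  Bass·█··█·██···           ┃━━━━━━━━━━━━━━┓      
┃ Snare··███·█····           ┃Table         ┃      
┃  Clap█··█·██····           ┃──────────────┨      
┃                            ┃s  │Date      ┃      
┃                            ┃───┼──────────┃      
┃                            ┃d  │2024-07-17┃      
┃                            ┃d  │2024-06-13┃      
┗━━━━━━━━━━━━━━━━━━━━━━━━━━━━┛d  │2024-06-13┃      
                        ┃Active  │2024-02-04┃      
                        ┃Active  │2024-06-23┃      
                        ┃Pending │2024-08-20┃      
                        ┃Active  │2024-02-11┃      
                        ┃Pending │2024-11-04┃      
                        ┃Closed  │2024-05-28┃      
                        ┃Active  │2024-04-08┃      
                        ┃Active  │2024-09-09┃      
                        ┗━━━━━━━━━━━━━━━━━━━┛      
                                                   


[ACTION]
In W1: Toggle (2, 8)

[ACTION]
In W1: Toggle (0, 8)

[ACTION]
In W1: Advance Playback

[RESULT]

┃   Tom·████·█····           ┃                     
┃  Bass·█··█·███··           ┃━━━━━━━━━━━━━━┓      
┃ Snare··███·█····           ┃Table         ┃      
┃  Clap█··█·██····           ┃──────────────┨      
┃                            ┃s  │Date      ┃      
┃                            ┃───┼──────────┃      
┃                            ┃d  │2024-07-17┃      
┃                            ┃d  │2024-06-13┃      
┗━━━━━━━━━━━━━━━━━━━━━━━━━━━━┛d  │2024-06-13┃      
                        ┃Active  │2024-02-04┃      
                        ┃Active  │2024-06-23┃      
                        ┃Pending │2024-08-20┃      
                        ┃Active  │2024-02-11┃      
                        ┃Pending │2024-11-04┃      
                        ┃Closed  │2024-05-28┃      
                        ┃Active  │2024-04-08┃      
                        ┃Active  │2024-09-09┃      
                        ┗━━━━━━━━━━━━━━━━━━━┛      
                                                   


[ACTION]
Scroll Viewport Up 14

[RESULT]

                                                   
                                                   
                                                   
                                                   
                                                   
┏━━━━━━━━━━━━━━━━━━━━━━━━━━━━┓                     
┃ MusicSequencer             ┃                     
┠────────────────────────────┨                     
┃      0▼234567890           ┃                     
┃  Kick····█·█·█··           ┃                     
┃   Tom·████·█····           ┃                     
┃  Bass·█··█·███··           ┃━━━━━━━━━━━━━━┓      
┃ Snare··███·█····           ┃Table         ┃      
┃  Clap█··█·██····           ┃──────────────┨      
┃                            ┃s  │Date      ┃      
┃                            ┃───┼──────────┃      
┃                            ┃d  │2024-07-17┃      
┃                            ┃d  │2024-06-13┃      
┗━━━━━━━━━━━━━━━━━━━━━━━━━━━━┛d  │2024-06-13┃      
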